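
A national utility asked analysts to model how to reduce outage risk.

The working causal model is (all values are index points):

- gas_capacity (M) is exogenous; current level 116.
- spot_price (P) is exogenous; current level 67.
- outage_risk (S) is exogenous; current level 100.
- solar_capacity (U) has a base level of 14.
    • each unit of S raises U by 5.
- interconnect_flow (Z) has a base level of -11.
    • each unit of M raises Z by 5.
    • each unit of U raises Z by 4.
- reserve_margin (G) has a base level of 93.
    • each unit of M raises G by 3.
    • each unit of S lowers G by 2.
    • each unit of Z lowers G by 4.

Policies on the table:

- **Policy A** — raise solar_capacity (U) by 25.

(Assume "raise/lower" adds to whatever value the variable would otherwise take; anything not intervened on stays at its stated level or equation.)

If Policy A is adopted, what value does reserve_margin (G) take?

-10659

Policy A (U + 25):
  M = 116
  S = 100
  U = 14 + 5·100 (+25 from intervention) = 539
  Z = -11 + 5·116 + 4·539 = 2725
  G = 93 + 3·116 − 2·100 − 4·2725 = -10659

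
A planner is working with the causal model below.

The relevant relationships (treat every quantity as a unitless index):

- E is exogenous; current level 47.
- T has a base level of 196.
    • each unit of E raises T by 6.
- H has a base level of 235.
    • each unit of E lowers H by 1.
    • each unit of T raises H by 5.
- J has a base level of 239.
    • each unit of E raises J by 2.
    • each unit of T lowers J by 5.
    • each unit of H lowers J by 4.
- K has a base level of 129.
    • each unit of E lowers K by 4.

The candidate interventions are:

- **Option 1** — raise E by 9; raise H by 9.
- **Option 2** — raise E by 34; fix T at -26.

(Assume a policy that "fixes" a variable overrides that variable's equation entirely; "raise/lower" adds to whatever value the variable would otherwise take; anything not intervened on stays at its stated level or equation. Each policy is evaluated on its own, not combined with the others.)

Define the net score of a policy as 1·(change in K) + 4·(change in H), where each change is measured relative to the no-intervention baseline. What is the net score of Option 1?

Baseline:
  E = 47
  T = 196 + 6·47 = 478
  H = 235 − 47 + 5·478 = 2578
  K = 129 − 4·47 = -59
Option 1 (E + 9, H + 9):
  E = 47 + 9 = 56
  T = 196 + 6·56 = 532
  H = 235 − 56 + 5·532 (+9 from intervention) = 2848
  K = 129 − 4·56 = -95
ΔK = -95 − (-59) = -36; ΔH = 2848 − 2578 = 270
Score = 1·(-36) + 4·270 = 1044

1044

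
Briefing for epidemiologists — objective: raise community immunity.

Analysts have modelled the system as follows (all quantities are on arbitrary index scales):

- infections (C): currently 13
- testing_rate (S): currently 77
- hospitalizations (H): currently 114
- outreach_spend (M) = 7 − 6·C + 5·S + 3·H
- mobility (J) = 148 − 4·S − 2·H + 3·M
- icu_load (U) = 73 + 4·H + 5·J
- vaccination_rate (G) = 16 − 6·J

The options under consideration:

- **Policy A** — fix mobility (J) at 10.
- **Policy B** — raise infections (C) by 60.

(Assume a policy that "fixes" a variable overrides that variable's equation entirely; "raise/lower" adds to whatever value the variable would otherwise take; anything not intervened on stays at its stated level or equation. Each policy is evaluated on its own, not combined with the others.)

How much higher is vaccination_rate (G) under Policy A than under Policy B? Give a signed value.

Policy A (J := 10):
  C = 13
  S = 77
  H = 114
  M = 7 − 6·13 + 5·77 + 3·114 = 656
  J = 10
  G = 16 − 6·10 = -44
Policy B (C + 60):
  C = 13 + 60 = 73
  S = 77
  H = 114
  M = 7 − 6·73 + 5·77 + 3·114 = 296
  J = 148 − 4·77 − 2·114 + 3·296 = 500
  G = 16 − 6·500 = -2984
G: -44 − (-2984) = 2940

2940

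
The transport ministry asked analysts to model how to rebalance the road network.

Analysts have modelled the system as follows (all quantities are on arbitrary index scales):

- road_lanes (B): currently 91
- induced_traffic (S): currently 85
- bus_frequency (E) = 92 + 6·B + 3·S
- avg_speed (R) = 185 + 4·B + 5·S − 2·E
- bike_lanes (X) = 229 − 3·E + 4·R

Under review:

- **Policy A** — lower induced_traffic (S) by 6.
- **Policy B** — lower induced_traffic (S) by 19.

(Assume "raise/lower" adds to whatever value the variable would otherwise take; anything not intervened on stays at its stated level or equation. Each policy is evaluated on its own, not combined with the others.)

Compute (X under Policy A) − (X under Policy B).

Policy A (S − 6):
  B = 91
  S = 85 − 6 = 79
  E = 92 + 6·91 + 3·79 = 875
  R = 185 + 4·91 + 5·79 − 2·875 = -806
  X = 229 − 3·875 + 4·(-806) = -5620
Policy B (S − 19):
  B = 91
  S = 85 − 19 = 66
  E = 92 + 6·91 + 3·66 = 836
  R = 185 + 4·91 + 5·66 − 2·836 = -793
  X = 229 − 3·836 + 4·(-793) = -5451
X: -5620 − (-5451) = -169

-169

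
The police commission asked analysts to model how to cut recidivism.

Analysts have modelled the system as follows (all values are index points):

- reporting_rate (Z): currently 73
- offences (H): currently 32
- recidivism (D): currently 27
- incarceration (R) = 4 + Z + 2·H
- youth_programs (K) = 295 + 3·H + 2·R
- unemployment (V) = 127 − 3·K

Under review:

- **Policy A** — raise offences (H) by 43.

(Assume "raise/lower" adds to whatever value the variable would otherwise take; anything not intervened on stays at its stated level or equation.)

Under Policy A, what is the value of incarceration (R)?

227

Policy A (H + 43):
  Z = 73
  H = 32 + 43 = 75
  R = 4 + 73 + 2·75 = 227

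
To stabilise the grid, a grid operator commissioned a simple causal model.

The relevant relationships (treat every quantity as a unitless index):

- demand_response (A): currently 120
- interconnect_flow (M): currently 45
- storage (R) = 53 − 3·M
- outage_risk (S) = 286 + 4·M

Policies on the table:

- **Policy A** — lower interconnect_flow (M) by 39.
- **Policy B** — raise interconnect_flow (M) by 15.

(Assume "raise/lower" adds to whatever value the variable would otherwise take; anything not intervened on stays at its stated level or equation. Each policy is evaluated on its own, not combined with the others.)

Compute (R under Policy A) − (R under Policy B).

Policy A (M − 39):
  M = 45 − 39 = 6
  R = 53 − 3·6 = 35
Policy B (M + 15):
  M = 45 + 15 = 60
  R = 53 − 3·60 = -127
R: 35 − (-127) = 162

162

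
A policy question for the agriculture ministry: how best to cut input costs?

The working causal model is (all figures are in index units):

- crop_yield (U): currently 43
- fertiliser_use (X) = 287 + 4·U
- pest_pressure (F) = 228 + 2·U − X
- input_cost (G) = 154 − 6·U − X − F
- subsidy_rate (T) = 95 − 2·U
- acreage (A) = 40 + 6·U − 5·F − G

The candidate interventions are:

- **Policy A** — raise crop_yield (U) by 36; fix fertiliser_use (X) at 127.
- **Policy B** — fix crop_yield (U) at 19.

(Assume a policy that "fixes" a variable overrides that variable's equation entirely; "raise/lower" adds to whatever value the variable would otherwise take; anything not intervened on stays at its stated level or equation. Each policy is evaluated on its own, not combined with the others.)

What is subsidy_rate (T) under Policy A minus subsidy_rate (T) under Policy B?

-120

Policy A (U + 36, X := 127):
  U = 43 + 36 = 79
  T = 95 − 2·79 = -63
Policy B (U := 19):
  U = 19
  T = 95 − 2·19 = 57
T: -63 − 57 = -120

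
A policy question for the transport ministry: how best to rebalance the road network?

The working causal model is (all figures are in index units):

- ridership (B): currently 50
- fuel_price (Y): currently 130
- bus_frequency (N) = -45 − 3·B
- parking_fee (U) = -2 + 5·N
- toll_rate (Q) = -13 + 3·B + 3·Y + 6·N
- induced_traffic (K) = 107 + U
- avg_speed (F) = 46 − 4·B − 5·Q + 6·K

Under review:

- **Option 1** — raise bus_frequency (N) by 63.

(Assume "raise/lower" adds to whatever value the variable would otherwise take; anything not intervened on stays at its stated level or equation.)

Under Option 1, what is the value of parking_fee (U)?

-662

Option 1 (N + 63):
  B = 50
  N = -45 − 3·50 (+63 from intervention) = -132
  U = -2 + 5·(-132) = -662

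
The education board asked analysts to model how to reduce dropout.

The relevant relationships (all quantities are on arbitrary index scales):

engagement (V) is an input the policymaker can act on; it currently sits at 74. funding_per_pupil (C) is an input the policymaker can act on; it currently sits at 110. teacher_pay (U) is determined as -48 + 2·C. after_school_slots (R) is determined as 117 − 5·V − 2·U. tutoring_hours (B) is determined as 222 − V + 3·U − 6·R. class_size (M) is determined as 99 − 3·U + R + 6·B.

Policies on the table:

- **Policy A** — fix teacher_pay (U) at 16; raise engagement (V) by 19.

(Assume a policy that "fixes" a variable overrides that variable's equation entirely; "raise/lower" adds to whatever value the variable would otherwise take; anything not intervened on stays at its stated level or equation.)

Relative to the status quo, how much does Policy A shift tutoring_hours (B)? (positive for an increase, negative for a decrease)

Baseline:
  V = 74
  C = 110
  U = -48 + 2·110 = 172
  R = 117 − 5·74 − 2·172 = -597
  B = 222 − 74 + 3·172 − 6·(-597) = 4246
Policy A (U := 16, V + 19):
  V = 74 + 19 = 93
  C = 110
  U = 16
  R = 117 − 5·93 − 2·16 = -380
  B = 222 − 93 + 3·16 − 6·(-380) = 2457
Change in B: 2457 − 4246 = -1789

-1789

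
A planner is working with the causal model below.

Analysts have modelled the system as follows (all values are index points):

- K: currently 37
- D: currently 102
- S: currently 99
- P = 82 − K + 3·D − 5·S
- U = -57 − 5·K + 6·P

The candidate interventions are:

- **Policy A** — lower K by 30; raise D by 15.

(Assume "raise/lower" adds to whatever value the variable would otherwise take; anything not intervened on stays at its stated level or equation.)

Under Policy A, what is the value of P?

Policy A (K − 30, D + 15):
  K = 37 − 30 = 7
  D = 102 + 15 = 117
  S = 99
  P = 82 − 7 + 3·117 − 5·99 = -69

-69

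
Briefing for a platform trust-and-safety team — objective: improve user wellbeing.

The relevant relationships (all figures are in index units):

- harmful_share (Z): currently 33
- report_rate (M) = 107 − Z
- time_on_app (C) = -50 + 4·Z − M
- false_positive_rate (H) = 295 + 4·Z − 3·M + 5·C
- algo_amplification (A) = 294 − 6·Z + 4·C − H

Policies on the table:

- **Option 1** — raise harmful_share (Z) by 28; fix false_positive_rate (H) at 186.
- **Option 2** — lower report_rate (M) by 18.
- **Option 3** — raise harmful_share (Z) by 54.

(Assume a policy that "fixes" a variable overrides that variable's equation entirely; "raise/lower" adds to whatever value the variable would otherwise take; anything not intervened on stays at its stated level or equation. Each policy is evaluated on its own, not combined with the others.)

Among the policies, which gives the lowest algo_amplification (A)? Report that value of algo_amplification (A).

Option 1 (Z + 28, H := 186):
  Z = 33 + 28 = 61
  M = 107 − 61 = 46
  C = -50 + 4·61 − 46 = 148
  H = 186
  A = 294 − 6·61 + 4·148 − 186 = 334
Option 2 (M − 18):
  Z = 33
  M = 107 − 33 (−18 from intervention) = 56
  C = -50 + 4·33 − 56 = 26
  H = 295 + 4·33 − 3·56 + 5·26 = 389
  A = 294 − 6·33 + 4·26 − 389 = -189
Option 3 (Z + 54):
  Z = 33 + 54 = 87
  M = 107 − 87 = 20
  C = -50 + 4·87 − 20 = 278
  H = 295 + 4·87 − 3·20 + 5·278 = 1973
  A = 294 − 6·87 + 4·278 − 1973 = -1089
Comparing — Option 1: A=334, Option 2: A=-189, Option 3: A=-1089. Lowest is -1089 (Option 3).

-1089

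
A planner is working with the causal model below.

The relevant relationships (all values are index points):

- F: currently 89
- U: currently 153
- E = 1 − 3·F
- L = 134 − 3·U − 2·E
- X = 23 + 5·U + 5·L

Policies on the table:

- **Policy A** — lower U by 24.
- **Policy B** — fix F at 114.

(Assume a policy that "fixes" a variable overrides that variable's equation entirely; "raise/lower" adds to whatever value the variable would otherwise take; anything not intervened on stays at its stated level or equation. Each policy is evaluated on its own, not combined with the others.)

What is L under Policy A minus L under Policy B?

-78

Policy A (U − 24):
  F = 89
  U = 153 − 24 = 129
  E = 1 − 3·89 = -266
  L = 134 − 3·129 − 2·(-266) = 279
Policy B (F := 114):
  F = 114
  U = 153
  E = 1 − 3·114 = -341
  L = 134 − 3·153 − 2·(-341) = 357
L: 279 − 357 = -78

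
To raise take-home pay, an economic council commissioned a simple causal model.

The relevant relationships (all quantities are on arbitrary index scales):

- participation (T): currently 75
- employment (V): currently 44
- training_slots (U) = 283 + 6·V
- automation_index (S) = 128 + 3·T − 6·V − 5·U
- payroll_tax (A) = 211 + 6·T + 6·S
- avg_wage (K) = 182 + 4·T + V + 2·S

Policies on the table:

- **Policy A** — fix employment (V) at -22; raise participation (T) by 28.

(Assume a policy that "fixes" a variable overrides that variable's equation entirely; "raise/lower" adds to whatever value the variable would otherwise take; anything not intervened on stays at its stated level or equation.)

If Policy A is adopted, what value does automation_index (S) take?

-186

Policy A (V := -22, T + 28):
  T = 75 + 28 = 103
  V = -22
  U = 283 + 6·(-22) = 151
  S = 128 + 3·103 − 6·(-22) − 5·151 = -186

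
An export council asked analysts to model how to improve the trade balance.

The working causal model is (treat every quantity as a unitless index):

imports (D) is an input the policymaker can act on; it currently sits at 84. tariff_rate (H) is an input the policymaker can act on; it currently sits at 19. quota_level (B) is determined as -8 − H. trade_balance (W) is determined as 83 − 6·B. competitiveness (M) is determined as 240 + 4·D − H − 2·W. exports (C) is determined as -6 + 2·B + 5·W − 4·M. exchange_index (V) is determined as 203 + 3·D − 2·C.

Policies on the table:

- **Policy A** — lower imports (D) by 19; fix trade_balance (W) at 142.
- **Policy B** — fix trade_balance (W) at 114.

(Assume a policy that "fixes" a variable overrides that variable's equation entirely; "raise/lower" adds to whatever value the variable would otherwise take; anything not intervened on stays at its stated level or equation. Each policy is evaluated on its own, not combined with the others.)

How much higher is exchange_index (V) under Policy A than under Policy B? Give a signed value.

Policy A (D − 19, W := 142):
  D = 84 − 19 = 65
  H = 19
  B = -8 − 19 = -27
  W = 142
  M = 240 + 4·65 − 19 − 2·142 = 197
  C = -6 + 2·(-27) + 5·142 − 4·197 = -138
  V = 203 + 3·65 − 2·(-138) = 674
Policy B (W := 114):
  D = 84
  H = 19
  B = -8 − 19 = -27
  W = 114
  M = 240 + 4·84 − 19 − 2·114 = 329
  C = -6 + 2·(-27) + 5·114 − 4·329 = -806
  V = 203 + 3·84 − 2·(-806) = 2067
V: 674 − 2067 = -1393

-1393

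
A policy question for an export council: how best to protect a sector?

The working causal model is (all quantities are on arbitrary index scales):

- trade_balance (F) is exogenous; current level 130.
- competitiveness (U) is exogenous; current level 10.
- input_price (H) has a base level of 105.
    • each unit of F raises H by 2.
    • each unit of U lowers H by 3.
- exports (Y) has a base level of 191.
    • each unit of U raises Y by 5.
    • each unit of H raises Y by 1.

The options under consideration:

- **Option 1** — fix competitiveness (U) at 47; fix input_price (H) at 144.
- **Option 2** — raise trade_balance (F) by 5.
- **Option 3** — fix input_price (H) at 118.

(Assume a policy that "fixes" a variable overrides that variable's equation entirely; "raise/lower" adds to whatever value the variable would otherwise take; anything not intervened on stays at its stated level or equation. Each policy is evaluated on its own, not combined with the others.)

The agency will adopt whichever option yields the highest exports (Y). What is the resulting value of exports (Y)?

586

Option 1 (U := 47, H := 144):
  F = 130
  U = 47
  H = 144
  Y = 191 + 5·47 + 144 = 570
Option 2 (F + 5):
  F = 130 + 5 = 135
  U = 10
  H = 105 + 2·135 − 3·10 = 345
  Y = 191 + 5·10 + 345 = 586
Option 3 (H := 118):
  F = 130
  U = 10
  H = 118
  Y = 191 + 5·10 + 118 = 359
Comparing — Option 1: Y=570, Option 2: Y=586, Option 3: Y=359. Highest is 586 (Option 2).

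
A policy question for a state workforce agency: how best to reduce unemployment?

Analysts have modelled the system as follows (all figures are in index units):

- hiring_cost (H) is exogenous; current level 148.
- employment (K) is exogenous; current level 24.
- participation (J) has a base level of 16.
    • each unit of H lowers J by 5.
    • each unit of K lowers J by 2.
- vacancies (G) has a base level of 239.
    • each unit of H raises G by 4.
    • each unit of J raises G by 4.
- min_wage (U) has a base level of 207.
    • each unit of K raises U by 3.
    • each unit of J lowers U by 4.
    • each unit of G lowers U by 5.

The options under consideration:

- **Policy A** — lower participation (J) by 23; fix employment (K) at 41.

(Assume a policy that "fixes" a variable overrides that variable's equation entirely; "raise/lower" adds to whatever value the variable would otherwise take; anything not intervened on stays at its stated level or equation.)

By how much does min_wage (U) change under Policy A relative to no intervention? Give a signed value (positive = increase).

1419

Baseline:
  H = 148
  K = 24
  J = 16 − 5·148 − 2·24 = -772
  G = 239 + 4·148 + 4·(-772) = -2257
  U = 207 + 3·24 − 4·(-772) − 5·(-2257) = 14652
Policy A (J − 23, K := 41):
  H = 148
  K = 41
  J = 16 − 5·148 − 2·41 (−23 from intervention) = -829
  G = 239 + 4·148 + 4·(-829) = -2485
  U = 207 + 3·41 − 4·(-829) − 5·(-2485) = 16071
Change in U: 16071 − 14652 = 1419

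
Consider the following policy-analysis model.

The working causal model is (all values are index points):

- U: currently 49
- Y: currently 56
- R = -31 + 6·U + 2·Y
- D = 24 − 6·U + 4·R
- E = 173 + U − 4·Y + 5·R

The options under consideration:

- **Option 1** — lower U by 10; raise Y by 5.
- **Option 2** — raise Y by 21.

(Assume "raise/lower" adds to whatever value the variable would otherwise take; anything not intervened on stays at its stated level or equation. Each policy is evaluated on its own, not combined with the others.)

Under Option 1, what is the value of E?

1593

Option 1 (U − 10, Y + 5):
  U = 49 − 10 = 39
  Y = 56 + 5 = 61
  R = -31 + 6·39 + 2·61 = 325
  E = 173 + 39 − 4·61 + 5·325 = 1593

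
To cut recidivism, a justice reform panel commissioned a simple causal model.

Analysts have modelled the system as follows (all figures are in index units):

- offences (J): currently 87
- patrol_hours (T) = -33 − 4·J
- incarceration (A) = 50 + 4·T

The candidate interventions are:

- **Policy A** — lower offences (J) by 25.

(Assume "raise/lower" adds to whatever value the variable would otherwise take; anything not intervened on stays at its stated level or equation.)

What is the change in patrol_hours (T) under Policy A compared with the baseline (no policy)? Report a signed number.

100

Baseline:
  J = 87
  T = -33 − 4·87 = -381
Policy A (J − 25):
  J = 87 − 25 = 62
  T = -33 − 4·62 = -281
Change in T: -281 − (-381) = 100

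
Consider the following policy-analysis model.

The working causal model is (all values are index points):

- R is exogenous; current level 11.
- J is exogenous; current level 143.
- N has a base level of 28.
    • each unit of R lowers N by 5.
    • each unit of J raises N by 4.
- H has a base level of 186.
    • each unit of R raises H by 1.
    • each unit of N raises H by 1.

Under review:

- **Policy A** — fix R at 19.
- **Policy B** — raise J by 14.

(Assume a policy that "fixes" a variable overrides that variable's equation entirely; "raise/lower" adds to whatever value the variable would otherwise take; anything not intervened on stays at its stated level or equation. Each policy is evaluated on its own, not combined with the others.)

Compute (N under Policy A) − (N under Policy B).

Policy A (R := 19):
  R = 19
  J = 143
  N = 28 − 5·19 + 4·143 = 505
Policy B (J + 14):
  R = 11
  J = 143 + 14 = 157
  N = 28 − 5·11 + 4·157 = 601
N: 505 − 601 = -96

-96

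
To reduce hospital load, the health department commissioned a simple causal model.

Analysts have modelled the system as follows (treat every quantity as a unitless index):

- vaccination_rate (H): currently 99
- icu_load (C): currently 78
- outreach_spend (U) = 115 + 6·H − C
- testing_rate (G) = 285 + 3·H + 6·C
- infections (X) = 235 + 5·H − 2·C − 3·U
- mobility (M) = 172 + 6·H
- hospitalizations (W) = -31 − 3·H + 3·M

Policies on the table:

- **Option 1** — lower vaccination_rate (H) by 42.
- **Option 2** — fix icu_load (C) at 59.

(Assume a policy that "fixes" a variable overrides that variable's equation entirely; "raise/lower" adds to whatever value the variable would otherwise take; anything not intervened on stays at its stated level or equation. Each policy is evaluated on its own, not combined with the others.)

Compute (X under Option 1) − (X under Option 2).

565

Option 1 (H − 42):
  H = 99 − 42 = 57
  C = 78
  U = 115 + 6·57 − 78 = 379
  X = 235 + 5·57 − 2·78 − 3·379 = -773
Option 2 (C := 59):
  H = 99
  C = 59
  U = 115 + 6·99 − 59 = 650
  X = 235 + 5·99 − 2·59 − 3·650 = -1338
X: -773 − (-1338) = 565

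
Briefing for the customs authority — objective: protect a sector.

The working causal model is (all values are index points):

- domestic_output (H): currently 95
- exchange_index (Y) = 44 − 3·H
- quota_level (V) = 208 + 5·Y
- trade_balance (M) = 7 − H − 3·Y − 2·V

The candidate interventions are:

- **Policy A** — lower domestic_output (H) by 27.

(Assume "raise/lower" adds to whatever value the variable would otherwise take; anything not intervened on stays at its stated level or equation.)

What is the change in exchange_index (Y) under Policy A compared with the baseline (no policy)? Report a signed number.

Baseline:
  H = 95
  Y = 44 − 3·95 = -241
Policy A (H − 27):
  H = 95 − 27 = 68
  Y = 44 − 3·68 = -160
Change in Y: -160 − (-241) = 81

81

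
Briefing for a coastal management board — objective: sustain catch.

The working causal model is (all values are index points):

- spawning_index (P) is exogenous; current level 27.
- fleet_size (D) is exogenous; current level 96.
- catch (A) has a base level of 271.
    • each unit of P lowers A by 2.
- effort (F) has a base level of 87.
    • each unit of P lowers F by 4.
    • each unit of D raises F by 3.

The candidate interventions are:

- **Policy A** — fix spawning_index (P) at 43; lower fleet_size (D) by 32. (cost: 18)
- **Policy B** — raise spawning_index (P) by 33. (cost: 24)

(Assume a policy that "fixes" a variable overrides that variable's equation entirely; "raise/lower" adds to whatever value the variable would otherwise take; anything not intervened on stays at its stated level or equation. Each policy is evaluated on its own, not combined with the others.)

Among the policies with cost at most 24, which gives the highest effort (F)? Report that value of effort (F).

Policy A (P := 43, D − 32):
  P = 43
  D = 96 − 32 = 64
  F = 87 − 4·43 + 3·64 = 107
Policy B (P + 33):
  P = 27 + 33 = 60
  D = 96
  F = 87 − 4·60 + 3·96 = 135
Comparing — Policy A: F=107, Policy B: F=135. Highest is 135 (Policy B).

135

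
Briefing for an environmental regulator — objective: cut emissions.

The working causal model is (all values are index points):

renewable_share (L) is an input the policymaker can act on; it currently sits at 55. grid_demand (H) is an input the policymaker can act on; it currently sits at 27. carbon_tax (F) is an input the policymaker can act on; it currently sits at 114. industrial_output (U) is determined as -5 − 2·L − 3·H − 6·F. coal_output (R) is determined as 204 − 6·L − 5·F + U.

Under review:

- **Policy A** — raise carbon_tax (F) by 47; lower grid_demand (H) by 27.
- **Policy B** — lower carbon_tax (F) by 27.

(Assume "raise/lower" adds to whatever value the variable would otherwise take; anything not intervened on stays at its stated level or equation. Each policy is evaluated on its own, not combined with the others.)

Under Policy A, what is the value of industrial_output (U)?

-1081

Policy A (F + 47, H − 27):
  L = 55
  H = 27 − 27 = 0
  F = 114 + 47 = 161
  U = -5 − 2·55 − 3·0 − 6·161 = -1081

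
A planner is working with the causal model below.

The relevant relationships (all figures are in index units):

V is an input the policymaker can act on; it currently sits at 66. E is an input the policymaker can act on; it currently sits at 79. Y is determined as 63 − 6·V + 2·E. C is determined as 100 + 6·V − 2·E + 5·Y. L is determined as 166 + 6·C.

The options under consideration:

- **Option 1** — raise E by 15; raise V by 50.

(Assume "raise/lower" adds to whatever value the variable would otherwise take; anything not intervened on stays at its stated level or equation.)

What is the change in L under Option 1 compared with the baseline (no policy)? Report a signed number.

Baseline:
  V = 66
  E = 79
  Y = 63 − 6·66 + 2·79 = -175
  C = 100 + 6·66 − 2·79 + 5·(-175) = -537
  L = 166 + 6·(-537) = -3056
Option 1 (E + 15, V + 50):
  V = 66 + 50 = 116
  E = 79 + 15 = 94
  Y = 63 − 6·116 + 2·94 = -445
  C = 100 + 6·116 − 2·94 + 5·(-445) = -1617
  L = 166 + 6·(-1617) = -9536
Change in L: -9536 − (-3056) = -6480

-6480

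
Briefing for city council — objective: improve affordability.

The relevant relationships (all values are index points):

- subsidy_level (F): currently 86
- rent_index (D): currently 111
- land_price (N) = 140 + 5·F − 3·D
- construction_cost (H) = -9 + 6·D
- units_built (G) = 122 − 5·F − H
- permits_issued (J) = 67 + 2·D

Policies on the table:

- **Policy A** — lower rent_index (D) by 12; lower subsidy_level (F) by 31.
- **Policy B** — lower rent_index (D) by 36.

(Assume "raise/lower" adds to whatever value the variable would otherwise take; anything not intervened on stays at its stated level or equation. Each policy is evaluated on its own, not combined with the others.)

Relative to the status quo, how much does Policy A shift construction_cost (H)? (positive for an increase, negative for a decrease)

Baseline:
  D = 111
  H = -9 + 6·111 = 657
Policy A (D − 12, F − 31):
  D = 111 − 12 = 99
  H = -9 + 6·99 = 585
Change in H: 585 − 657 = -72

-72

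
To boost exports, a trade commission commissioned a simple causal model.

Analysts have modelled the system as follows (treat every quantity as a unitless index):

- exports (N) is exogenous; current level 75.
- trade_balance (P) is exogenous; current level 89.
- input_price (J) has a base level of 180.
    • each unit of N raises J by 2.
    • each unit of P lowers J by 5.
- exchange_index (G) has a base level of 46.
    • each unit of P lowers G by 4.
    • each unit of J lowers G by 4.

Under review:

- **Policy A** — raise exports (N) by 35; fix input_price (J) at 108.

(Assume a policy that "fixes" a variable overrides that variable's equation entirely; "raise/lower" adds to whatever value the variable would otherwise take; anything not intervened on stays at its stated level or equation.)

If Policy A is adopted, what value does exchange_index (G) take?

Policy A (N + 35, J := 108):
  N = 75 + 35 = 110
  P = 89
  J = 108
  G = 46 − 4·89 − 4·108 = -742

-742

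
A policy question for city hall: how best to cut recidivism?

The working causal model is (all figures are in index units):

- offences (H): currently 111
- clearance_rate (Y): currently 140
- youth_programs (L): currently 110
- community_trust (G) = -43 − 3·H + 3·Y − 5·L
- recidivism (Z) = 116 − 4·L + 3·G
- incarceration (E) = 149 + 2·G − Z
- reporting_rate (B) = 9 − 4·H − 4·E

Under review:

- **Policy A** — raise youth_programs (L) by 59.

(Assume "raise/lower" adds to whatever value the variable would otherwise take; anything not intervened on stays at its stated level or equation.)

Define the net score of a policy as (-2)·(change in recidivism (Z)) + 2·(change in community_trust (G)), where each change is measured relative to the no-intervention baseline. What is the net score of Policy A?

1652

Baseline:
  H = 111
  Y = 140
  L = 110
  G = -43 − 3·111 + 3·140 − 5·110 = -506
  Z = 116 − 4·110 + 3·(-506) = -1842
Policy A (L + 59):
  H = 111
  Y = 140
  L = 110 + 59 = 169
  G = -43 − 3·111 + 3·140 − 5·169 = -801
  Z = 116 − 4·169 + 3·(-801) = -2963
ΔZ = -2963 − (-1842) = -1121; ΔG = -801 − (-506) = -295
Score = (-2)·(-1121) + 2·(-295) = 1652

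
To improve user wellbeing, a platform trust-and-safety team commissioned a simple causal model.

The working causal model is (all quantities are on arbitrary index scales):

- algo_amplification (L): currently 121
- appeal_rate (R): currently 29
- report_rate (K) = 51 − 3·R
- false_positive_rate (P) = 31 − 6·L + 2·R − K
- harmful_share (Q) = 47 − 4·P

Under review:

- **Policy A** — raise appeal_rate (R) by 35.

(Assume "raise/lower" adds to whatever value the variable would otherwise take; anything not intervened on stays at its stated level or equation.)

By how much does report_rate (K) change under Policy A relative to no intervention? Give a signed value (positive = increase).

-105

Baseline:
  R = 29
  K = 51 − 3·29 = -36
Policy A (R + 35):
  R = 29 + 35 = 64
  K = 51 − 3·64 = -141
Change in K: -141 − (-36) = -105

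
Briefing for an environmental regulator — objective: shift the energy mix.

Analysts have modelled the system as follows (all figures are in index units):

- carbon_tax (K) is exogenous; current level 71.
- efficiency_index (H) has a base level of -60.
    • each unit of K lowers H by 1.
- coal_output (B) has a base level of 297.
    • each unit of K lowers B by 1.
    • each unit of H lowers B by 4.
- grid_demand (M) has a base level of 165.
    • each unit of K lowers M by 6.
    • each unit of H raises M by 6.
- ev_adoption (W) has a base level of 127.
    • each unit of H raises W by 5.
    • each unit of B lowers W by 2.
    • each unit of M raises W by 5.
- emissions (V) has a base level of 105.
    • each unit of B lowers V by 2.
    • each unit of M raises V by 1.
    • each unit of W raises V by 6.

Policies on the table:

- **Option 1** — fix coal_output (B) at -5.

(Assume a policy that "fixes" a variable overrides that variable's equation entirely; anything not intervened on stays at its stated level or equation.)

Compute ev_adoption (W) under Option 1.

Option 1 (B := -5):
  K = 71
  H = -60 − 71 = -131
  B = -5
  M = 165 − 6·71 + 6·(-131) = -1047
  W = 127 + 5·(-131) − 2·(-5) + 5·(-1047) = -5753

-5753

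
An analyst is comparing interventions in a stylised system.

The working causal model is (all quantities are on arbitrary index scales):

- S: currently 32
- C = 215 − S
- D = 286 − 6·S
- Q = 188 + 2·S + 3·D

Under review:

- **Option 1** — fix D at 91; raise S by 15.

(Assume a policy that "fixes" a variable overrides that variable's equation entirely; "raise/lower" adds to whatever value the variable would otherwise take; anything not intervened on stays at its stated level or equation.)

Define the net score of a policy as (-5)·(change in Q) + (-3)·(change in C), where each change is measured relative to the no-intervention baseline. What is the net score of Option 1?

-60

Baseline:
  S = 32
  C = 215 − 32 = 183
  D = 286 − 6·32 = 94
  Q = 188 + 2·32 + 3·94 = 534
Option 1 (D := 91, S + 15):
  S = 32 + 15 = 47
  C = 215 − 47 = 168
  D = 91
  Q = 188 + 2·47 + 3·91 = 555
ΔQ = 555 − 534 = 21; ΔC = 168 − 183 = -15
Score = (-5)·21 + (-3)·(-15) = -60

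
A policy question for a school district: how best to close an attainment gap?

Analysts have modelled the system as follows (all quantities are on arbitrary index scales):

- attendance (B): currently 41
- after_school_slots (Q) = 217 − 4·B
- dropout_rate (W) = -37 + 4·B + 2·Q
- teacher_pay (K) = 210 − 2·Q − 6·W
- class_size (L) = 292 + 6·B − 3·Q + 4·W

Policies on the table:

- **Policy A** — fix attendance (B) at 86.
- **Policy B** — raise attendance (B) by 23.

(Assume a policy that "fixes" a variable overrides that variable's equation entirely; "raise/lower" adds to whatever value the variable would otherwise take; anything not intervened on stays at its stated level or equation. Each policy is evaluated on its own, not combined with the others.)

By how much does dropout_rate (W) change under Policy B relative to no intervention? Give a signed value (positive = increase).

-92

Baseline:
  B = 41
  Q = 217 − 4·41 = 53
  W = -37 + 4·41 + 2·53 = 233
Policy B (B + 23):
  B = 41 + 23 = 64
  Q = 217 − 4·64 = -39
  W = -37 + 4·64 + 2·(-39) = 141
Change in W: 141 − 233 = -92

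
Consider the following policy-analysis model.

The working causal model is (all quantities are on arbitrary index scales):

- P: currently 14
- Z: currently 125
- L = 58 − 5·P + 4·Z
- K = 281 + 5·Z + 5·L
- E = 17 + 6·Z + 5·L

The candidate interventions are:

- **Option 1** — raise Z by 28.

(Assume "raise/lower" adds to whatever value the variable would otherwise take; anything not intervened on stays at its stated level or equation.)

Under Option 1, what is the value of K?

4046

Option 1 (Z + 28):
  P = 14
  Z = 125 + 28 = 153
  L = 58 − 5·14 + 4·153 = 600
  K = 281 + 5·153 + 5·600 = 4046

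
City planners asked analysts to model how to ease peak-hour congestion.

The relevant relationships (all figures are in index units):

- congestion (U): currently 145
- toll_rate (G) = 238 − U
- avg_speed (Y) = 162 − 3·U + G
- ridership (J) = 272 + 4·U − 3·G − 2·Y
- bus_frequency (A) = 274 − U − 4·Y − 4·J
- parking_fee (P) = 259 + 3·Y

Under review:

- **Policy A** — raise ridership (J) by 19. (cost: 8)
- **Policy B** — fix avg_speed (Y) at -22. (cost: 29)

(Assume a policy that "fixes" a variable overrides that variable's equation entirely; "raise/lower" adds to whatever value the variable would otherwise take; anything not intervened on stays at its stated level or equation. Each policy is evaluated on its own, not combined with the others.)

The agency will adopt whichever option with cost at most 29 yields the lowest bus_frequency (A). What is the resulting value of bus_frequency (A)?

Policy A (J + 19):
  U = 145
  G = 238 − 145 = 93
  Y = 162 − 3·145 + 93 = -180
  J = 272 + 4·145 − 3·93 − 2·(-180) (+19 from intervention) = 952
  A = 274 − 145 − 4·(-180) − 4·952 = -2959
Policy B (Y := -22):
  U = 145
  G = 238 − 145 = 93
  Y = -22
  J = 272 + 4·145 − 3·93 − 2·(-22) = 617
  A = 274 − 145 − 4·(-22) − 4·617 = -2251
Comparing — Policy A: A=-2959, Policy B: A=-2251. Lowest is -2959 (Policy A).

-2959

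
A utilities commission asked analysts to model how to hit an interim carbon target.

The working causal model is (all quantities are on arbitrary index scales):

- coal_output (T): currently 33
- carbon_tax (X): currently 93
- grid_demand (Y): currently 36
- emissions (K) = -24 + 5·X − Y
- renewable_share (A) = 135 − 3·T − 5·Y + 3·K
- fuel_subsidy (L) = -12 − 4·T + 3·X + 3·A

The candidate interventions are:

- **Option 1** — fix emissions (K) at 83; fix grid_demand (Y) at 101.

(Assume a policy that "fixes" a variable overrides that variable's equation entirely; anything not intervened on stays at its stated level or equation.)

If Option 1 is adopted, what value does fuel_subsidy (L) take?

-525

Option 1 (K := 83, Y := 101):
  T = 33
  X = 93
  Y = 101
  K = 83
  A = 135 − 3·33 − 5·101 + 3·83 = -220
  L = -12 − 4·33 + 3·93 + 3·(-220) = -525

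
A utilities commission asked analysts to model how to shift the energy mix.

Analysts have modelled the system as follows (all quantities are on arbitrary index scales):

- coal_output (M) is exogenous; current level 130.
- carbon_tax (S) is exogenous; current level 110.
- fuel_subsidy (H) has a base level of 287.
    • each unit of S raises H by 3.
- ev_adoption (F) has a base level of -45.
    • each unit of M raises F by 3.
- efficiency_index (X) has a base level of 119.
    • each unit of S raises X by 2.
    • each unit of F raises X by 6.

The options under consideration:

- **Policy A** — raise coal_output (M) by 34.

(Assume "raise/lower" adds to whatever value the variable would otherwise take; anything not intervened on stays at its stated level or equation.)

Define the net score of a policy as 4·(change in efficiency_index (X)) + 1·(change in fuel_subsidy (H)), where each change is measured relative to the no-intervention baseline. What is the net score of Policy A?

2448

Baseline:
  M = 130
  S = 110
  H = 287 + 3·110 = 617
  F = -45 + 3·130 = 345
  X = 119 + 2·110 + 6·345 = 2409
Policy A (M + 34):
  M = 130 + 34 = 164
  S = 110
  H = 287 + 3·110 = 617
  F = -45 + 3·164 = 447
  X = 119 + 2·110 + 6·447 = 3021
ΔX = 3021 − 2409 = 612; ΔH = 617 − 617 = 0
Score = 4·612 + 1·0 = 2448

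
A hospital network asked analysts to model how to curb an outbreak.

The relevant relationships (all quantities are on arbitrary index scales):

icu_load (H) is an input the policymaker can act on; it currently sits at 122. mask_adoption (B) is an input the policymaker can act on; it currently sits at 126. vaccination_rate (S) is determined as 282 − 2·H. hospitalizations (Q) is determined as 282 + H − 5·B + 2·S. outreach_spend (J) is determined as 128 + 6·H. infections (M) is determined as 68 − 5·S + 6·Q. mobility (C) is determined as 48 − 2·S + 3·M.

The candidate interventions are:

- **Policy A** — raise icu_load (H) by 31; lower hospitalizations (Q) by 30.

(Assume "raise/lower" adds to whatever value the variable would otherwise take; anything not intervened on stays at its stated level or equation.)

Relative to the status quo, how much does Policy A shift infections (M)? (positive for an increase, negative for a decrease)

Baseline:
  H = 122
  B = 126
  S = 282 − 2·122 = 38
  Q = 282 + 122 − 5·126 + 2·38 = -150
  M = 68 − 5·38 + 6·(-150) = -1022
Policy A (H + 31, Q − 30):
  H = 122 + 31 = 153
  B = 126
  S = 282 − 2·153 = -24
  Q = 282 + 153 − 5·126 + 2·(-24) (−30 from intervention) = -273
  M = 68 − 5·(-24) + 6·(-273) = -1450
Change in M: -1450 − (-1022) = -428

-428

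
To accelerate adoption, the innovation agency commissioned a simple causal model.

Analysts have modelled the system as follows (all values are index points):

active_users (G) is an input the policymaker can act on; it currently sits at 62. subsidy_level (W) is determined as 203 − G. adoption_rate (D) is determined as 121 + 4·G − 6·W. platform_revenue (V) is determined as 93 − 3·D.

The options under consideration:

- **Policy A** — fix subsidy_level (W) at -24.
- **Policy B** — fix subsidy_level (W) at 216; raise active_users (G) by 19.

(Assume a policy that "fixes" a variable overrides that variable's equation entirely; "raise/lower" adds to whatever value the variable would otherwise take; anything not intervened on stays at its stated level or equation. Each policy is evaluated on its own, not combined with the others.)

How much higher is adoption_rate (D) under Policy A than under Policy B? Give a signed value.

1364

Policy A (W := -24):
  G = 62
  W = -24
  D = 121 + 4·62 − 6·(-24) = 513
Policy B (W := 216, G + 19):
  G = 62 + 19 = 81
  W = 216
  D = 121 + 4·81 − 6·216 = -851
D: 513 − (-851) = 1364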